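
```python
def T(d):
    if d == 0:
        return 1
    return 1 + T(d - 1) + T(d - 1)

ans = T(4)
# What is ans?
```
Call trace (a repeated sub-call is expanded the first time; later identical calls just restate its return value):
T(d=4)
  T(d=3)
    T(d=2)
      T(d=1)
        T(d=0)
        -> return 1
        T(d=0)
        -> return 1
      -> return 3
      T(d=1) -> return 3  (same call as traced above)
    -> return 7
    T(d=2) -> return 7  (same call as traced above)
  -> return 15
  T(d=3) -> return 15  (same call as traced above)
-> return 31

Final answer: 31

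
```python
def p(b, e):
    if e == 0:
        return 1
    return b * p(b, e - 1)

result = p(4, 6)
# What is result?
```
Call trace:
p(b=4, e=6)
  p(b=4, e=5)
    p(b=4, e=4)
      p(b=4, e=3)
        p(b=4, e=2)
          p(b=4, e=1)
            p(b=4, e=0)
            -> return 1
          -> return 4
        -> return 16
      -> return 64
    -> return 256
  -> return 1024
-> return 4096

Final answer: 4096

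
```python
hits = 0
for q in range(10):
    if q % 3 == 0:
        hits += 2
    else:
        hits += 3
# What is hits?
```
Trace:
  hits=0
  hits=2, q=0
  hits=5, q=1
  hits=8, q=2
  hits=10, q=3
  hits=13, q=4
  hits=16, q=5
  hits=18, q=6
  hits=21, q=7
  hits=24, q=8
  hits=26, q=9

Final answer: 26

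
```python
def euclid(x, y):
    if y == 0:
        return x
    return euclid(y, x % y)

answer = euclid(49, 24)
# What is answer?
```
Call trace:
euclid(x=49, y=24)
  euclid(x=24, y=1)
    euclid(x=1, y=0)
    -> return 1
  -> return 1
-> return 1

Final answer: 1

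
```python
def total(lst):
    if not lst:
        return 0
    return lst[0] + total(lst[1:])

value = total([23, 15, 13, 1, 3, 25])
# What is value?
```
Call trace:
total(lst=[23, 15, 13, 1, 3, 25])
  total(lst=[15, 13, 1, 3, 25])
    total(lst=[13, 1, 3, 25])
      total(lst=[1, 3, 25])
        total(lst=[3, 25])
          total(lst=[25])
            total(lst=[])
            -> return 0
          -> return 25
        -> return 28
      -> return 29
    -> return 42
  -> return 57
-> return 80

Final answer: 80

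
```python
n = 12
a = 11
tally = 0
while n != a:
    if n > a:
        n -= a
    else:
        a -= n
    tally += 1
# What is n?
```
Trace:
  n=12
  n=12, a=11
  n=12, a=11, tally=0
  n=1, a=11, tally=1
  n=1, a=10, tally=2
  n=1, a=9, tally=3
  n=1, a=8, tally=4
  n=1, a=7, tally=5
  n=1, a=6, tally=6
  n=1, a=5, tally=7
  n=1, a=4, tally=8
  n=1, a=3, tally=9
  n=1, a=2, tally=10
  n=1, a=1, tally=11

Final answer: 1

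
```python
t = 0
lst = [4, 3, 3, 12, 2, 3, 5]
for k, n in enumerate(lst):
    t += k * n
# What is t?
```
Trace:
  t=0
  t=0, k=0, n=4
  t=3, k=1, n=3
  t=9, k=2, n=3
  t=45, k=3, n=12
  t=53, k=4, n=2
  t=68, k=5, n=3
  t=98, k=6, n=5

Final answer: 98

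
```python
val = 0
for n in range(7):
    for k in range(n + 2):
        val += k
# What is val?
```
Trace:
  val=0
  val=0, n=0, k=0
  val=1, n=0, k=1
  val=1, n=1, k=0
  val=2, n=1, k=1
  val=4, n=1, k=2
  val=4, n=2, k=0
  val=5, n=2, k=1
  val=7, n=2, k=2
  val=10, n=2, k=3
  val=10, n=3, k=0
  val=11, n=3, k=1
  val=13, n=3, k=2
  val=16, n=3, k=3
  val=20, n=3, k=4
  val=20, n=4, k=0
  val=21, n=4, k=1
  val=23, n=4, k=2
  val=26, n=4, k=3
  val=30, n=4, k=4
  val=35, n=4, k=5
  val=35, n=5, k=0
  val=36, n=5, k=1
  val=38, n=5, k=2
  val=41, n=5, k=3
  val=45, n=5, k=4
  val=50, n=5, k=5
  val=56, n=5, k=6
  val=56, n=6, k=0
  val=57, n=6, k=1
  val=59, n=6, k=2
  val=62, n=6, k=3
  val=66, n=6, k=4
  val=71, n=6, k=5
  val=77, n=6, k=6
  val=84, n=6, k=7

Final answer: 84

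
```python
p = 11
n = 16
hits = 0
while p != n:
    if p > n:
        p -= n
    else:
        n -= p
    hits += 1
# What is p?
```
Trace:
  p=11
  p=11, n=16
  p=11, n=16, hits=0
  p=11, n=5, hits=1
  p=6, n=5, hits=2
  p=1, n=5, hits=3
  p=1, n=4, hits=4
  p=1, n=3, hits=5
  p=1, n=2, hits=6
  p=1, n=1, hits=7

Final answer: 1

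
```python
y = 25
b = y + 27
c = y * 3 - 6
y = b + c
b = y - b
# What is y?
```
Trace:
  y=25
  y=25, b=52
  y=25, b=52, c=69
  y=121, b=52, c=69
  y=121, b=69, c=69

Final answer: 121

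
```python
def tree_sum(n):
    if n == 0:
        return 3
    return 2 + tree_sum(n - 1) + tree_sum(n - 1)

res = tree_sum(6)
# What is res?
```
Call trace (a repeated sub-call is expanded the first time; later identical calls just restate its return value):
tree_sum(n=6)
  tree_sum(n=5)
    tree_sum(n=4)
      tree_sum(n=3)
        tree_sum(n=2)
          tree_sum(n=1)
            tree_sum(n=0)
            -> return 3
            tree_sum(n=0)
            -> return 3
          -> return 8
          tree_sum(n=1) -> return 8  (same call as traced above)
        -> return 18
        tree_sum(n=2) -> return 18  (same call as traced above)
      -> return 38
      tree_sum(n=3) -> return 38  (same call as traced above)
    -> return 78
    tree_sum(n=4) -> return 78  (same call as traced above)
  -> return 158
  tree_sum(n=5) -> return 158  (same call as traced above)
-> return 318

Final answer: 318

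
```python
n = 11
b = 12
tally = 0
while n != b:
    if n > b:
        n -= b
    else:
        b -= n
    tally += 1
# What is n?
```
Trace:
  n=11
  n=11, b=12
  n=11, b=12, tally=0
  n=11, b=1, tally=1
  n=10, b=1, tally=2
  n=9, b=1, tally=3
  n=8, b=1, tally=4
  n=7, b=1, tally=5
  n=6, b=1, tally=6
  n=5, b=1, tally=7
  n=4, b=1, tally=8
  n=3, b=1, tally=9
  n=2, b=1, tally=10
  n=1, b=1, tally=11

Final answer: 1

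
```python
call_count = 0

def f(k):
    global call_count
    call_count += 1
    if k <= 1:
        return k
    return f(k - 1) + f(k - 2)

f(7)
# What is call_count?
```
Call trace (a repeated sub-call is expanded the first time; later identical calls just restate its return value):
f(k=7)
  f(k=6)
    f(k=5)
      f(k=4)
        f(k=3)
          f(k=2)
            f(k=1)
            -> return 1
            f(k=0)
            -> return 0
          -> return 1
          f(k=1)
          -> return 1
        -> return 2
        f(k=2) -> return 1  (same call as traced above)
      -> return 3
      f(k=3) -> return 2  (same call as traced above)
    -> return 5
    f(k=4) -> return 3  (same call as traced above)
  -> return 8
  f(k=5) -> return 5  (same call as traced above)
-> return 13

call_count is incremented once per call, so count the calls in each subtree. Let C(k) = number of calls made by f(k).
C(0) = C(1) = 1 (base case, no recursion); C(k) = 1 + C(k - 1) + C(k - 2) otherwise.
C(2) = 1 + C(1) + C(0) = 1 + 1 + 1 = 3
C(3) = 1 + C(2) + C(1) = 1 + 3 + 1 = 5
C(4) = 1 + C(3) + C(2) = 1 + 5 + 3 = 9
C(5) = 1 + C(4) + C(3) = 1 + 9 + 5 = 15
C(6) = 1 + C(5) + C(4) = 1 + 15 + 9 = 25
C(7) = 1 + C(6) + C(5) = 1 + 25 + 15 = 41
call_count = C(7) = 41

Final answer: 41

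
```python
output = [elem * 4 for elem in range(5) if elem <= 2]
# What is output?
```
Trace:
  elem=0
  elem=1
  elem=2
  elem=3
  elem=4
  output=[0, 4, 8]

Final answer: [0, 4, 8]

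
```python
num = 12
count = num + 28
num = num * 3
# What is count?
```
Trace:
  num=12
  num=12, count=40
  num=36, count=40

Final answer: 40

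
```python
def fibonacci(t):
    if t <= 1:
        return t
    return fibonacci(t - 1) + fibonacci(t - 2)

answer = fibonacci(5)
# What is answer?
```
Call trace (a repeated sub-call is expanded the first time; later identical calls just restate its return value):
fibonacci(t=5)
  fibonacci(t=4)
    fibonacci(t=3)
      fibonacci(t=2)
        fibonacci(t=1)
        -> return 1
        fibonacci(t=0)
        -> return 0
      -> return 1
      fibonacci(t=1)
      -> return 1
    -> return 2
    fibonacci(t=2) -> return 1  (same call as traced above)
  -> return 3
  fibonacci(t=3) -> return 2  (same call as traced above)
-> return 5

Final answer: 5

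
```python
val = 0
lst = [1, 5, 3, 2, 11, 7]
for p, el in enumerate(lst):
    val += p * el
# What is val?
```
Trace:
  val=0
  val=0, p=0, el=1
  val=5, p=1, el=5
  val=11, p=2, el=3
  val=17, p=3, el=2
  val=61, p=4, el=11
  val=96, p=5, el=7

Final answer: 96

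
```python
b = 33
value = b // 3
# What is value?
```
Trace:
  b=33
  b=33, value=11

Final answer: 11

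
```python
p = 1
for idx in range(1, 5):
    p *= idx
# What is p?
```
Trace:
  p=1
  p=1, idx=1
  p=2, idx=2
  p=6, idx=3
  p=24, idx=4

Final answer: 24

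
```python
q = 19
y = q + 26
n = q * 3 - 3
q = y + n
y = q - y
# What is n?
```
Trace:
  q=19
  q=19, y=45
  q=19, y=45, n=54
  q=99, y=45, n=54
  q=99, y=54, n=54

Final answer: 54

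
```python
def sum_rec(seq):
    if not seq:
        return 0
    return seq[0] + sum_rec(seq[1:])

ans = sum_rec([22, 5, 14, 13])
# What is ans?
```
Call trace:
sum_rec(seq=[22, 5, 14, 13])
  sum_rec(seq=[5, 14, 13])
    sum_rec(seq=[14, 13])
      sum_rec(seq=[13])
        sum_rec(seq=[])
        -> return 0
      -> return 13
    -> return 27
  -> return 32
-> return 54

Final answer: 54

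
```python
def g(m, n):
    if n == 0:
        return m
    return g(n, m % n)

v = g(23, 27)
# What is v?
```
Call trace:
g(m=23, n=27)
  g(m=27, n=23)
    g(m=23, n=4)
      g(m=4, n=3)
        g(m=3, n=1)
          g(m=1, n=0)
          -> return 1
        -> return 1
      -> return 1
    -> return 1
  -> return 1
-> return 1

Final answer: 1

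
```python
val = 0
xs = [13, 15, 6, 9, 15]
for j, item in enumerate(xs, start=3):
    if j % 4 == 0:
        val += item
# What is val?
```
Trace:
  val=0
  val=0, j=3, item=13
  val=15, j=4, item=15
  val=15, j=5, item=6
  val=15, j=6, item=9
  val=15, j=7, item=15

Final answer: 15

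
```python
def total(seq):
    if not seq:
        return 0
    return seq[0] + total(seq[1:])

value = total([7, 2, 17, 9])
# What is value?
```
Call trace:
total(seq=[7, 2, 17, 9])
  total(seq=[2, 17, 9])
    total(seq=[17, 9])
      total(seq=[9])
        total(seq=[])
        -> return 0
      -> return 9
    -> return 26
  -> return 28
-> return 35

Final answer: 35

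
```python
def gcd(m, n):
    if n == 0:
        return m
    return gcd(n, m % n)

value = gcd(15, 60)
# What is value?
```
Call trace:
gcd(m=15, n=60)
  gcd(m=60, n=15)
    gcd(m=15, n=0)
    -> return 15
  -> return 15
-> return 15

Final answer: 15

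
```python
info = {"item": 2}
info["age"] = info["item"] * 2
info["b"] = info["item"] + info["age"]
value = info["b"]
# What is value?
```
Trace:
  info={'item': 2}
  info={'item': 2, 'age': 4}
  info={'item': 2, 'age': 4, 'b': 6}
  info={'item': 2, 'age': 4, 'b': 6}, value=6

Final answer: 6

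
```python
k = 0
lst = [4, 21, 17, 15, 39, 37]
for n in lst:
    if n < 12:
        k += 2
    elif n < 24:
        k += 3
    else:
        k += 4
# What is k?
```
Trace:
  k=0
  k=2, n=4
  k=5, n=21
  k=8, n=17
  k=11, n=15
  k=15, n=39
  k=19, n=37

Final answer: 19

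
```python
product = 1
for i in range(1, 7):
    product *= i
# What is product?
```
Trace:
  product=1
  product=1, i=1
  product=2, i=2
  product=6, i=3
  product=24, i=4
  product=120, i=5
  product=720, i=6

Final answer: 720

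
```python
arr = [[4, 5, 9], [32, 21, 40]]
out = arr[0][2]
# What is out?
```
Trace:
  arr=[[4, 5, 9], [32, 21, 40]]
  arr=[[4, 5, 9], [32, 21, 40]], out=9

Final answer: 9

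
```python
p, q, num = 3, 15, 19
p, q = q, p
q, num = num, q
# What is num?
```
Trace:
  p=3, q=15, num=19
  p=15, q=3, num=19
  p=15, q=19, num=3

Final answer: 3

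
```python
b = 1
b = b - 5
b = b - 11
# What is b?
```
Trace:
  b=1
  b=-4
  b=-15

Final answer: -15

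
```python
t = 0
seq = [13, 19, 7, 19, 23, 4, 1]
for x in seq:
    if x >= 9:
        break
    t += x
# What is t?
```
Trace:
  t=0
  t=0, x=13

Final answer: 0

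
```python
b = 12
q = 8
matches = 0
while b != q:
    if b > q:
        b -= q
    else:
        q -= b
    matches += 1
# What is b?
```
Trace:
  b=12
  b=12, q=8
  b=12, q=8, matches=0
  b=4, q=8, matches=1
  b=4, q=4, matches=2

Final answer: 4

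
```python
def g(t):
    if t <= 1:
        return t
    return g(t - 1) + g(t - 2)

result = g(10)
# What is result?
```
Call trace (a repeated sub-call is expanded the first time; later identical calls just restate its return value):
g(t=10)
  g(t=9)
    g(t=8)
      g(t=7)
        g(t=6)
          g(t=5)
            g(t=4)
              g(t=3)
                g(t=2)
                  g(t=1)
                  -> return 1
                  g(t=0)
                  -> return 0
                -> return 1
                g(t=1)
                -> return 1
              -> return 2
              g(t=2) -> return 1  (same call as traced above)
            -> return 3
            g(t=3) -> return 2  (same call as traced above)
          -> return 5
          g(t=4) -> return 3  (same call as traced above)
        -> return 8
        g(t=5) -> return 5  (same call as traced above)
      -> return 13
      g(t=6) -> return 8  (same call as traced above)
    -> return 21
    g(t=7) -> return 13  (same call as traced above)
  -> return 34
  g(t=8) -> return 21  (same call as traced above)
-> return 55

Final answer: 55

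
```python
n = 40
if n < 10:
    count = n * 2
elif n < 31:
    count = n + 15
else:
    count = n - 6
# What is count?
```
Trace:
  n=40
  n=40, count=34

Final answer: 34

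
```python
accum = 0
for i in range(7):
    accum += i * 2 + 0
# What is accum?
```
Trace:
  accum=0
  accum=0, i=0
  accum=2, i=1
  accum=6, i=2
  accum=12, i=3
  accum=20, i=4
  accum=30, i=5
  accum=42, i=6

Final answer: 42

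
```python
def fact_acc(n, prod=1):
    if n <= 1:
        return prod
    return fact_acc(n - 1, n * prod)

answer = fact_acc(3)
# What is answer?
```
Call trace:
fact_acc(n=3, prod=1)
  fact_acc(n=2, prod=3)
    fact_acc(n=1, prod=6)
    -> return 6
  -> return 6
-> return 6

Final answer: 6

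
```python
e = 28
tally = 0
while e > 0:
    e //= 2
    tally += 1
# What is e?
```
Trace:
  e=28
  e=28, tally=0
  e=14, tally=1
  e=7, tally=2
  e=3, tally=3
  e=1, tally=4
  e=0, tally=5

Final answer: 0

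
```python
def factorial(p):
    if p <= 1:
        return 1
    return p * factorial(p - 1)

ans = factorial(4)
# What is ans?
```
Call trace:
factorial(p=4)
  factorial(p=3)
    factorial(p=2)
      factorial(p=1)
      -> return 1
    -> return 2
  -> return 6
-> return 24

Final answer: 24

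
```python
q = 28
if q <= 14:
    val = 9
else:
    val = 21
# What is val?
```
Trace:
  q=28
  q=28, val=21

Final answer: 21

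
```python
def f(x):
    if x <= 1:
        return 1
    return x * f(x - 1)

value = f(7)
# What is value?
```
Call trace:
f(x=7)
  f(x=6)
    f(x=5)
      f(x=4)
        f(x=3)
          f(x=2)
            f(x=1)
            -> return 1
          -> return 2
        -> return 6
      -> return 24
    -> return 120
  -> return 720
-> return 5040

Final answer: 5040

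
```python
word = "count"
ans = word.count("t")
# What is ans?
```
Trace:
  word='count'
  word='count', ans=1

Final answer: 1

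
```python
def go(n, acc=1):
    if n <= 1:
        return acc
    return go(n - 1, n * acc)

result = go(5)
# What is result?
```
Call trace:
go(n=5, acc=1)
  go(n=4, acc=5)
    go(n=3, acc=20)
      go(n=2, acc=60)
        go(n=1, acc=120)
        -> return 120
      -> return 120
    -> return 120
  -> return 120
-> return 120

Final answer: 120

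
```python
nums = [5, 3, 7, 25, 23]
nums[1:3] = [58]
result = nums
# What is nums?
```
Trace:
  nums=[5, 3, 7, 25, 23]
  nums=[5, 58, 25, 23]
  nums=[5, 58, 25, 23], result=[5, 58, 25, 23]

Final answer: [5, 58, 25, 23]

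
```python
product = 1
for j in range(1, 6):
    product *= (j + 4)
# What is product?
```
Trace:
  product=1
  product=5, j=1
  product=30, j=2
  product=210, j=3
  product=1680, j=4
  product=15120, j=5

Final answer: 15120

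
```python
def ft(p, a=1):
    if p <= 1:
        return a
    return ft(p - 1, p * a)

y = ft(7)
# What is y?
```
Call trace:
ft(p=7, a=1)
  ft(p=6, a=7)
    ft(p=5, a=42)
      ft(p=4, a=210)
        ft(p=3, a=840)
          ft(p=2, a=2520)
            ft(p=1, a=5040)
            -> return 5040
          -> return 5040
        -> return 5040
      -> return 5040
    -> return 5040
  -> return 5040
-> return 5040

Final answer: 5040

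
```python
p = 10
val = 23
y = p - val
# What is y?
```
Trace:
  p=10
  p=10, val=23
  p=10, val=23, y=-13

Final answer: -13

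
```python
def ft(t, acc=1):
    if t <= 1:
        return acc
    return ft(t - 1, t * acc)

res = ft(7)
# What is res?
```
Call trace:
ft(t=7, acc=1)
  ft(t=6, acc=7)
    ft(t=5, acc=42)
      ft(t=4, acc=210)
        ft(t=3, acc=840)
          ft(t=2, acc=2520)
            ft(t=1, acc=5040)
            -> return 5040
          -> return 5040
        -> return 5040
      -> return 5040
    -> return 5040
  -> return 5040
-> return 5040

Final answer: 5040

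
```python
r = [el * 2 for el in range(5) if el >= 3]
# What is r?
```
Trace:
  el=0
  el=1
  el=2
  el=3
  el=4
  r=[6, 8]

Final answer: [6, 8]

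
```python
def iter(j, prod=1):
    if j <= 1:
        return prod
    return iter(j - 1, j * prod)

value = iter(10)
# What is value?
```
Call trace:
iter(j=10, prod=1)
  iter(j=9, prod=10)
    iter(j=8, prod=90)
      iter(j=7, prod=720)
        iter(j=6, prod=5040)
          iter(j=5, prod=30240)
            iter(j=4, prod=151200)
              iter(j=3, prod=604800)
                iter(j=2, prod=1814400)
                  iter(j=1, prod=3628800)
                  -> return 3628800
                -> return 3628800
              -> return 3628800
            -> return 3628800
          -> return 3628800
        -> return 3628800
      -> return 3628800
    -> return 3628800
  -> return 3628800
-> return 3628800

Final answer: 3628800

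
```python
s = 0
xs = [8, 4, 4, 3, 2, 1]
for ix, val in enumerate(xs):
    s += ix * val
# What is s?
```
Trace:
  s=0
  s=0, ix=0, val=8
  s=4, ix=1, val=4
  s=12, ix=2, val=4
  s=21, ix=3, val=3
  s=29, ix=4, val=2
  s=34, ix=5, val=1

Final answer: 34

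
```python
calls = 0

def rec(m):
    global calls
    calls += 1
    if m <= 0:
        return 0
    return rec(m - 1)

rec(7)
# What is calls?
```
Call trace:
rec(m=7)
  rec(m=6)
    rec(m=5)
      rec(m=4)
        rec(m=3)
          rec(m=2)
            rec(m=1)
              rec(m=0)
              -> return 0
            -> return 0
          -> return 0
        -> return 0
      -> return 0
    -> return 0
  -> return 0
-> return 0

calls is incremented once per call. rec is entered once for each m = 7, 6, 5, 4, 3, 2, 1, 0 (the m <= 0 call returns without recursing), i.e. 7 + 1 calls.
calls = 8

Final answer: 8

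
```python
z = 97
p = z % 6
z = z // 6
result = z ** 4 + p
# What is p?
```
Trace:
  z=97
  z=97, p=1
  z=16, p=1
  z=16, p=1, result=65537

Final answer: 1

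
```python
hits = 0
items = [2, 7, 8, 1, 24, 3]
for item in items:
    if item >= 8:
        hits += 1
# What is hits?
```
Trace:
  hits=0
  hits=0, item=2
  hits=0, item=7
  hits=1, item=8
  hits=1, item=1
  hits=2, item=24
  hits=2, item=3

Final answer: 2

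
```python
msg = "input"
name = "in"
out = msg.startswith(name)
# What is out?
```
Trace:
  msg='input'
  msg='input', name='in'
  msg='input', name='in', out=True

Final answer: True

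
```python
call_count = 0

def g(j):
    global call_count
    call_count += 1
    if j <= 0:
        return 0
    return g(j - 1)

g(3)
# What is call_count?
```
Call trace:
g(j=3)
  g(j=2)
    g(j=1)
      g(j=0)
      -> return 0
    -> return 0
  -> return 0
-> return 0

call_count is incremented once per call. g is entered once for each j = 3, 2, 1, 0 (the j <= 0 call returns without recursing), i.e. 3 + 1 calls.
call_count = 4

Final answer: 4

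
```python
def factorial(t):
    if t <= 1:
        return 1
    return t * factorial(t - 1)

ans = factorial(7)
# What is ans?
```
Call trace:
factorial(t=7)
  factorial(t=6)
    factorial(t=5)
      factorial(t=4)
        factorial(t=3)
          factorial(t=2)
            factorial(t=1)
            -> return 1
          -> return 2
        -> return 6
      -> return 24
    -> return 120
  -> return 720
-> return 5040

Final answer: 5040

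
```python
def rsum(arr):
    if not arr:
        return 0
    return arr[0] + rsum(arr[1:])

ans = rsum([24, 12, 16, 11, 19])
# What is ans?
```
Call trace:
rsum(arr=[24, 12, 16, 11, 19])
  rsum(arr=[12, 16, 11, 19])
    rsum(arr=[16, 11, 19])
      rsum(arr=[11, 19])
        rsum(arr=[19])
          rsum(arr=[])
          -> return 0
        -> return 19
      -> return 30
    -> return 46
  -> return 58
-> return 82

Final answer: 82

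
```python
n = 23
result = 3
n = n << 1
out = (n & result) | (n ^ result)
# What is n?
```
Trace:
  n=23
  n=23, result=3
  n=46, result=3
  n=46, result=3, out=47

Final answer: 46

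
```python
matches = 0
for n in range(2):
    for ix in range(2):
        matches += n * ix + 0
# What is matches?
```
Trace:
  matches=0
  matches=0, n=0, ix=0
  matches=0, n=0, ix=1
  matches=0, n=1, ix=0
  matches=1, n=1, ix=1

Final answer: 1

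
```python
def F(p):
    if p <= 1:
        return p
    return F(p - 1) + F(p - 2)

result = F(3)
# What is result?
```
Call trace:
F(p=3)
  F(p=2)
    F(p=1)
    -> return 1
    F(p=0)
    -> return 0
  -> return 1
  F(p=1)
  -> return 1
-> return 2

Final answer: 2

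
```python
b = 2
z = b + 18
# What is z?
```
Trace:
  b=2
  b=2, z=20

Final answer: 20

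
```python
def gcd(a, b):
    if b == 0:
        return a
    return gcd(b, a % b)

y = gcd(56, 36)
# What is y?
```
Call trace:
gcd(a=56, b=36)
  gcd(a=36, b=20)
    gcd(a=20, b=16)
      gcd(a=16, b=4)
        gcd(a=4, b=0)
        -> return 4
      -> return 4
    -> return 4
  -> return 4
-> return 4

Final answer: 4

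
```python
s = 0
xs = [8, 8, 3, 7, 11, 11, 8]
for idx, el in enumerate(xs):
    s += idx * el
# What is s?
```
Trace:
  s=0
  s=0, idx=0, el=8
  s=8, idx=1, el=8
  s=14, idx=2, el=3
  s=35, idx=3, el=7
  s=79, idx=4, el=11
  s=134, idx=5, el=11
  s=182, idx=6, el=8

Final answer: 182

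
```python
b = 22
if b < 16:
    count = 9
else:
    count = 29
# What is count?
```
Trace:
  b=22
  b=22, count=29

Final answer: 29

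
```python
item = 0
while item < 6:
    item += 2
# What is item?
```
Trace:
  item=0
  item=2
  item=4
  item=6

Final answer: 6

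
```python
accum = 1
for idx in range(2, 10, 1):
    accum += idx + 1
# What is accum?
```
Trace:
  accum=1
  accum=4, idx=2
  accum=8, idx=3
  accum=13, idx=4
  accum=19, idx=5
  accum=26, idx=6
  accum=34, idx=7
  accum=43, idx=8
  accum=53, idx=9

Final answer: 53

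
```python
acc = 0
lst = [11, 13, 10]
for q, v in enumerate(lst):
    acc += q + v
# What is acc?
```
Trace:
  acc=0
  acc=11, q=0, v=11
  acc=25, q=1, v=13
  acc=37, q=2, v=10

Final answer: 37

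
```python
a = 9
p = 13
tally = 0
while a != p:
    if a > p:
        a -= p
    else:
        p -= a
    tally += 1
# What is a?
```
Trace:
  a=9
  a=9, p=13
  a=9, p=13, tally=0
  a=9, p=4, tally=1
  a=5, p=4, tally=2
  a=1, p=4, tally=3
  a=1, p=3, tally=4
  a=1, p=2, tally=5
  a=1, p=1, tally=6

Final answer: 1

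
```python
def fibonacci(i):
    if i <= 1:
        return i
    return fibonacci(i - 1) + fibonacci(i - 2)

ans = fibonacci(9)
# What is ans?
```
Call trace (a repeated sub-call is expanded the first time; later identical calls just restate its return value):
fibonacci(i=9)
  fibonacci(i=8)
    fibonacci(i=7)
      fibonacci(i=6)
        fibonacci(i=5)
          fibonacci(i=4)
            fibonacci(i=3)
              fibonacci(i=2)
                fibonacci(i=1)
                -> return 1
                fibonacci(i=0)
                -> return 0
              -> return 1
              fibonacci(i=1)
              -> return 1
            -> return 2
            fibonacci(i=2) -> return 1  (same call as traced above)
          -> return 3
          fibonacci(i=3) -> return 2  (same call as traced above)
        -> return 5
        fibonacci(i=4) -> return 3  (same call as traced above)
      -> return 8
      fibonacci(i=5) -> return 5  (same call as traced above)
    -> return 13
    fibonacci(i=6) -> return 8  (same call as traced above)
  -> return 21
  fibonacci(i=7) -> return 13  (same call as traced above)
-> return 34

Final answer: 34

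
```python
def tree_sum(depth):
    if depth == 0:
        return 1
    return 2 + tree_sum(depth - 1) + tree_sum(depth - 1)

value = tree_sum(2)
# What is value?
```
Call trace (a repeated sub-call is expanded the first time; later identical calls just restate its return value):
tree_sum(depth=2)
  tree_sum(depth=1)
    tree_sum(depth=0)
    -> return 1
    tree_sum(depth=0)
    -> return 1
  -> return 4
  tree_sum(depth=1) -> return 4  (same call as traced above)
-> return 10

Final answer: 10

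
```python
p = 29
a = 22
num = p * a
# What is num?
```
Trace:
  p=29
  p=29, a=22
  p=29, a=22, num=638

Final answer: 638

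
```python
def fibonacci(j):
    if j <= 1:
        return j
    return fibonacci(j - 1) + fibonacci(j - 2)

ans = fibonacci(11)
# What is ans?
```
Call trace (a repeated sub-call is expanded the first time; later identical calls just restate its return value):
fibonacci(j=11)
  fibonacci(j=10)
    fibonacci(j=9)
      fibonacci(j=8)
        fibonacci(j=7)
          fibonacci(j=6)
            fibonacci(j=5)
              fibonacci(j=4)
                fibonacci(j=3)
                  fibonacci(j=2)
                    fibonacci(j=1)
                    -> return 1
                    fibonacci(j=0)
                    -> return 0
                  -> return 1
                  fibonacci(j=1)
                  -> return 1
                -> return 2
                fibonacci(j=2) -> return 1  (same call as traced above)
              -> return 3
              fibonacci(j=3) -> return 2  (same call as traced above)
            -> return 5
            fibonacci(j=4) -> return 3  (same call as traced above)
          -> return 8
          fibonacci(j=5) -> return 5  (same call as traced above)
        -> return 13
        fibonacci(j=6) -> return 8  (same call as traced above)
      -> return 21
      fibonacci(j=7) -> return 13  (same call as traced above)
    -> return 34
    fibonacci(j=8) -> return 21  (same call as traced above)
  -> return 55
  fibonacci(j=9) -> return 34  (same call as traced above)
-> return 89

Final answer: 89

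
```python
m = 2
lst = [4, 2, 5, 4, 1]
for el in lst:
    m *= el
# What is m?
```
Trace:
  m=2
  m=8, el=4
  m=16, el=2
  m=80, el=5
  m=320, el=4
  m=320, el=1

Final answer: 320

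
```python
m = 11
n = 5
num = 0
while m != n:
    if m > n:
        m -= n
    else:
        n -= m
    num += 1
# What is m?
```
Trace:
  m=11
  m=11, n=5
  m=11, n=5, num=0
  m=6, n=5, num=1
  m=1, n=5, num=2
  m=1, n=4, num=3
  m=1, n=3, num=4
  m=1, n=2, num=5
  m=1, n=1, num=6

Final answer: 1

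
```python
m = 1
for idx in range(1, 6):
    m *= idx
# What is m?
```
Trace:
  m=1
  m=1, idx=1
  m=2, idx=2
  m=6, idx=3
  m=24, idx=4
  m=120, idx=5

Final answer: 120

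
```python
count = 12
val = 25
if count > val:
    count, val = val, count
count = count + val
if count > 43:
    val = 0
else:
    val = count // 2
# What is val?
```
Trace:
  count=12
  count=12, val=25
  count=12, val=25
  count=37, val=25
  count=37, val=18

Final answer: 18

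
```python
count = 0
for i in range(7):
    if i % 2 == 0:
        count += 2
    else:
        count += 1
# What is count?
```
Trace:
  count=0
  count=2, i=0
  count=3, i=1
  count=5, i=2
  count=6, i=3
  count=8, i=4
  count=9, i=5
  count=11, i=6

Final answer: 11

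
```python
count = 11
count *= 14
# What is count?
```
Trace:
  count=11
  count=154

Final answer: 154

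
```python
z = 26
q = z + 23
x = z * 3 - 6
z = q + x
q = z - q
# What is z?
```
Trace:
  z=26
  z=26, q=49
  z=26, q=49, x=72
  z=121, q=49, x=72
  z=121, q=72, x=72

Final answer: 121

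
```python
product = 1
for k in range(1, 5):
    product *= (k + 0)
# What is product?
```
Trace:
  product=1
  product=1, k=1
  product=2, k=2
  product=6, k=3
  product=24, k=4

Final answer: 24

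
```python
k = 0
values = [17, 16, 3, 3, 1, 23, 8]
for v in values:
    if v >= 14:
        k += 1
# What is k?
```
Trace:
  k=0
  k=1, v=17
  k=2, v=16
  k=2, v=3
  k=2, v=3
  k=2, v=1
  k=3, v=23
  k=3, v=8

Final answer: 3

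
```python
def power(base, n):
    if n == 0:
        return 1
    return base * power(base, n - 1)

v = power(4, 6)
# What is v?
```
Call trace:
power(base=4, n=6)
  power(base=4, n=5)
    power(base=4, n=4)
      power(base=4, n=3)
        power(base=4, n=2)
          power(base=4, n=1)
            power(base=4, n=0)
            -> return 1
          -> return 4
        -> return 16
      -> return 64
    -> return 256
  -> return 1024
-> return 4096

Final answer: 4096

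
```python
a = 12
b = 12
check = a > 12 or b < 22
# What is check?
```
Trace:
  a=12
  a=12, b=12
  a=12, b=12, check=True

Final answer: True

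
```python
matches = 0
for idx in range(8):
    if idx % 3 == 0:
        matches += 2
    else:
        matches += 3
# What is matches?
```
Trace:
  matches=0
  matches=2, idx=0
  matches=5, idx=1
  matches=8, idx=2
  matches=10, idx=3
  matches=13, idx=4
  matches=16, idx=5
  matches=18, idx=6
  matches=21, idx=7

Final answer: 21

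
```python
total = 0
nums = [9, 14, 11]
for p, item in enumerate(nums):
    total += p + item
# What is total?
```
Trace:
  total=0
  total=9, p=0, item=9
  total=24, p=1, item=14
  total=37, p=2, item=11

Final answer: 37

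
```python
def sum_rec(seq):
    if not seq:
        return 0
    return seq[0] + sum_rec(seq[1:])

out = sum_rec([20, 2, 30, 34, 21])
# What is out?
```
Call trace:
sum_rec(seq=[20, 2, 30, 34, 21])
  sum_rec(seq=[2, 30, 34, 21])
    sum_rec(seq=[30, 34, 21])
      sum_rec(seq=[34, 21])
        sum_rec(seq=[21])
          sum_rec(seq=[])
          -> return 0
        -> return 21
      -> return 55
    -> return 85
  -> return 87
-> return 107

Final answer: 107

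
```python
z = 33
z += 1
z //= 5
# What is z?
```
Trace:
  z=33
  z=34
  z=6

Final answer: 6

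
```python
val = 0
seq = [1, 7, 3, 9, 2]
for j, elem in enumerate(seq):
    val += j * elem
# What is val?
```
Trace:
  val=0
  val=0, j=0, elem=1
  val=7, j=1, elem=7
  val=13, j=2, elem=3
  val=40, j=3, elem=9
  val=48, j=4, elem=2

Final answer: 48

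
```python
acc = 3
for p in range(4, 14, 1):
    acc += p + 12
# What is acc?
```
Trace:
  acc=3
  acc=19, p=4
  acc=36, p=5
  acc=54, p=6
  acc=73, p=7
  acc=93, p=8
  acc=114, p=9
  acc=136, p=10
  acc=159, p=11
  acc=183, p=12
  acc=208, p=13

Final answer: 208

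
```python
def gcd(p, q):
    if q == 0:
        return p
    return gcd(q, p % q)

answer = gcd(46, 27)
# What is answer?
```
Call trace:
gcd(p=46, q=27)
  gcd(p=27, q=19)
    gcd(p=19, q=8)
      gcd(p=8, q=3)
        gcd(p=3, q=2)
          gcd(p=2, q=1)
            gcd(p=1, q=0)
            -> return 1
          -> return 1
        -> return 1
      -> return 1
    -> return 1
  -> return 1
-> return 1

Final answer: 1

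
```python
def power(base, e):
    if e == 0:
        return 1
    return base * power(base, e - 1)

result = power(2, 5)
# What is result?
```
Call trace:
power(base=2, e=5)
  power(base=2, e=4)
    power(base=2, e=3)
      power(base=2, e=2)
        power(base=2, e=1)
          power(base=2, e=0)
          -> return 1
        -> return 2
      -> return 4
    -> return 8
  -> return 16
-> return 32

Final answer: 32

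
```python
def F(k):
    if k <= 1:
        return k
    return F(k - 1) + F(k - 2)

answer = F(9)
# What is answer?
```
Call trace (a repeated sub-call is expanded the first time; later identical calls just restate its return value):
F(k=9)
  F(k=8)
    F(k=7)
      F(k=6)
        F(k=5)
          F(k=4)
            F(k=3)
              F(k=2)
                F(k=1)
                -> return 1
                F(k=0)
                -> return 0
              -> return 1
              F(k=1)
              -> return 1
            -> return 2
            F(k=2) -> return 1  (same call as traced above)
          -> return 3
          F(k=3) -> return 2  (same call as traced above)
        -> return 5
        F(k=4) -> return 3  (same call as traced above)
      -> return 8
      F(k=5) -> return 5  (same call as traced above)
    -> return 13
    F(k=6) -> return 8  (same call as traced above)
  -> return 21
  F(k=7) -> return 13  (same call as traced above)
-> return 34

Final answer: 34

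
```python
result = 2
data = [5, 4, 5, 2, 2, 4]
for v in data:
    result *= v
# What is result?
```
Trace:
  result=2
  result=10, v=5
  result=40, v=4
  result=200, v=5
  result=400, v=2
  result=800, v=2
  result=3200, v=4

Final answer: 3200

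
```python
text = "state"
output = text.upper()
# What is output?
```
Trace:
  text='state'
  text='state', output='STATE'

Final answer: 'STATE'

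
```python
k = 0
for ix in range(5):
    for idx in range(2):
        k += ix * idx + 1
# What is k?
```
Trace:
  k=0
  k=1, ix=0, idx=0
  k=2, ix=0, idx=1
  k=3, ix=1, idx=0
  k=5, ix=1, idx=1
  k=6, ix=2, idx=0
  k=9, ix=2, idx=1
  k=10, ix=3, idx=0
  k=14, ix=3, idx=1
  k=15, ix=4, idx=0
  k=20, ix=4, idx=1

Final answer: 20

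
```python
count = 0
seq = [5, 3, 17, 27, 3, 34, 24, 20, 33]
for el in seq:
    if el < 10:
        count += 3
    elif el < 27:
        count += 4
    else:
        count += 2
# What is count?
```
Trace:
  count=0
  count=3, el=5
  count=6, el=3
  count=10, el=17
  count=12, el=27
  count=15, el=3
  count=17, el=34
  count=21, el=24
  count=25, el=20
  count=27, el=33

Final answer: 27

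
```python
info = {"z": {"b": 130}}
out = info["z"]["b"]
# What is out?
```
Trace:
  info={'z': {'b': 130}}
  info={'z': {'b': 130}}, out=130

Final answer: 130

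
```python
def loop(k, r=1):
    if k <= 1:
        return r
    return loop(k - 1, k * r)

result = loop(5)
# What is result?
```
Call trace:
loop(k=5, r=1)
  loop(k=4, r=5)
    loop(k=3, r=20)
      loop(k=2, r=60)
        loop(k=1, r=120)
        -> return 120
      -> return 120
    -> return 120
  -> return 120
-> return 120

Final answer: 120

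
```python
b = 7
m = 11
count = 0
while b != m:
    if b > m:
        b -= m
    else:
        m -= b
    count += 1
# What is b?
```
Trace:
  b=7
  b=7, m=11
  b=7, m=11, count=0
  b=7, m=4, count=1
  b=3, m=4, count=2
  b=3, m=1, count=3
  b=2, m=1, count=4
  b=1, m=1, count=5

Final answer: 1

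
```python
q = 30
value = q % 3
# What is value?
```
Trace:
  q=30
  q=30, value=0

Final answer: 0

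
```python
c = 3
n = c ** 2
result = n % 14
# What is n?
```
Trace:
  c=3
  c=3, n=9
  c=3, n=9, result=9

Final answer: 9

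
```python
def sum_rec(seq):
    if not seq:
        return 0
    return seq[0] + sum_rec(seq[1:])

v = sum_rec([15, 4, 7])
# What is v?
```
Call trace:
sum_rec(seq=[15, 4, 7])
  sum_rec(seq=[4, 7])
    sum_rec(seq=[7])
      sum_rec(seq=[])
      -> return 0
    -> return 7
  -> return 11
-> return 26

Final answer: 26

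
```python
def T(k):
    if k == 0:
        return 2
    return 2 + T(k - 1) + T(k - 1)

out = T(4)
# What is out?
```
Call trace (a repeated sub-call is expanded the first time; later identical calls just restate its return value):
T(k=4)
  T(k=3)
    T(k=2)
      T(k=1)
        T(k=0)
        -> return 2
        T(k=0)
        -> return 2
      -> return 6
      T(k=1) -> return 6  (same call as traced above)
    -> return 14
    T(k=2) -> return 14  (same call as traced above)
  -> return 30
  T(k=3) -> return 30  (same call as traced above)
-> return 62

Final answer: 62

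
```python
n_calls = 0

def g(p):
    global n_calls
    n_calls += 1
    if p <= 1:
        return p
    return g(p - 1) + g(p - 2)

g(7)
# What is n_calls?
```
Call trace (a repeated sub-call is expanded the first time; later identical calls just restate its return value):
g(p=7)
  g(p=6)
    g(p=5)
      g(p=4)
        g(p=3)
          g(p=2)
            g(p=1)
            -> return 1
            g(p=0)
            -> return 0
          -> return 1
          g(p=1)
          -> return 1
        -> return 2
        g(p=2) -> return 1  (same call as traced above)
      -> return 3
      g(p=3) -> return 2  (same call as traced above)
    -> return 5
    g(p=4) -> return 3  (same call as traced above)
  -> return 8
  g(p=5) -> return 5  (same call as traced above)
-> return 13

n_calls is incremented once per call, so count the calls in each subtree. Let C(p) = number of calls made by g(p).
C(0) = C(1) = 1 (base case, no recursion); C(p) = 1 + C(p - 1) + C(p - 2) otherwise.
C(2) = 1 + C(1) + C(0) = 1 + 1 + 1 = 3
C(3) = 1 + C(2) + C(1) = 1 + 3 + 1 = 5
C(4) = 1 + C(3) + C(2) = 1 + 5 + 3 = 9
C(5) = 1 + C(4) + C(3) = 1 + 9 + 5 = 15
C(6) = 1 + C(5) + C(4) = 1 + 15 + 9 = 25
C(7) = 1 + C(6) + C(5) = 1 + 25 + 15 = 41
n_calls = C(7) = 41

Final answer: 41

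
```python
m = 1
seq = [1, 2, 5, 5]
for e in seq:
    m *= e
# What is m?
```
Trace:
  m=1
  m=1, e=1
  m=2, e=2
  m=10, e=5
  m=50, e=5

Final answer: 50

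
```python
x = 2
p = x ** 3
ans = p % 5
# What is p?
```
Trace:
  x=2
  x=2, p=8
  x=2, p=8, ans=3

Final answer: 8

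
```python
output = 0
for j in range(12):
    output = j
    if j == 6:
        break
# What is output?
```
Trace:
  output=0
  output=0, j=0
  output=1, j=1
  output=2, j=2
  output=3, j=3
  output=4, j=4
  output=5, j=5
  output=6, j=6

Final answer: 6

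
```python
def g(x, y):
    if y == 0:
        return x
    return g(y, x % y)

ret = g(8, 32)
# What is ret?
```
Call trace:
g(x=8, y=32)
  g(x=32, y=8)
    g(x=8, y=0)
    -> return 8
  -> return 8
-> return 8

Final answer: 8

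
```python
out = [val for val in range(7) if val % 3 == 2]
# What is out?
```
Trace:
  val=0
  val=1
  val=2
  val=3
  val=4
  val=5
  val=6
  out=[2, 5]

Final answer: [2, 5]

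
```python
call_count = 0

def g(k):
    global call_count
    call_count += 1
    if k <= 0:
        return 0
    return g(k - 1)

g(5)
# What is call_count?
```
Call trace:
g(k=5)
  g(k=4)
    g(k=3)
      g(k=2)
        g(k=1)
          g(k=0)
          -> return 0
        -> return 0
      -> return 0
    -> return 0
  -> return 0
-> return 0

call_count is incremented once per call. g is entered once for each k = 5, 4, 3, 2, 1, 0 (the k <= 0 call returns without recursing), i.e. 5 + 1 calls.
call_count = 6

Final answer: 6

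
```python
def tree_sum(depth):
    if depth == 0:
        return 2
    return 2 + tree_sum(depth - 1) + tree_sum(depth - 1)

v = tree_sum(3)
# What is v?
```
Call trace (a repeated sub-call is expanded the first time; later identical calls just restate its return value):
tree_sum(depth=3)
  tree_sum(depth=2)
    tree_sum(depth=1)
      tree_sum(depth=0)
      -> return 2
      tree_sum(depth=0)
      -> return 2
    -> return 6
    tree_sum(depth=1) -> return 6  (same call as traced above)
  -> return 14
  tree_sum(depth=2) -> return 14  (same call as traced above)
-> return 30

Final answer: 30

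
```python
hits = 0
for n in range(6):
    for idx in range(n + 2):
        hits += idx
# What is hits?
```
Trace:
  hits=0
  hits=0, n=0, idx=0
  hits=1, n=0, idx=1
  hits=1, n=1, idx=0
  hits=2, n=1, idx=1
  hits=4, n=1, idx=2
  hits=4, n=2, idx=0
  hits=5, n=2, idx=1
  hits=7, n=2, idx=2
  hits=10, n=2, idx=3
  hits=10, n=3, idx=0
  hits=11, n=3, idx=1
  hits=13, n=3, idx=2
  hits=16, n=3, idx=3
  hits=20, n=3, idx=4
  hits=20, n=4, idx=0
  hits=21, n=4, idx=1
  hits=23, n=4, idx=2
  hits=26, n=4, idx=3
  hits=30, n=4, idx=4
  hits=35, n=4, idx=5
  hits=35, n=5, idx=0
  hits=36, n=5, idx=1
  hits=38, n=5, idx=2
  hits=41, n=5, idx=3
  hits=45, n=5, idx=4
  hits=50, n=5, idx=5
  hits=56, n=5, idx=6

Final answer: 56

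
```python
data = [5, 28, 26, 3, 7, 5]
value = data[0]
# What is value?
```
Trace:
  data=[5, 28, 26, 3, 7, 5]
  data=[5, 28, 26, 3, 7, 5], value=5

Final answer: 5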